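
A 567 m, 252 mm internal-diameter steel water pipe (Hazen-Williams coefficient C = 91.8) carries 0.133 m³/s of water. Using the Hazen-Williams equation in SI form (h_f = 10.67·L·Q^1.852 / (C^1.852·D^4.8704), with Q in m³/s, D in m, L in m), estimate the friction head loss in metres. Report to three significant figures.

h_f ≈ 27.5 m

h_f = 10.67·567·0.133^1.852 / (91.8^1.852·0.252^4.8704) = 27.50 m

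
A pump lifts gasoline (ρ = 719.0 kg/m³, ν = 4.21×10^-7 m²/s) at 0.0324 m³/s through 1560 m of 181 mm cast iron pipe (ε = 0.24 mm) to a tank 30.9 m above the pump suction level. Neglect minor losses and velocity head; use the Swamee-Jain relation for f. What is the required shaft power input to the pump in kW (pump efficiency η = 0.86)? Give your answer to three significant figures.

P_shaft ≈ 12.2 kW

V = 4Q/(πD²) = 1.259 m/s; Re = 5.41×10^5; ε/D = 0.00133; f = 0.02163
h_f = f(L/D)V²/2g = 15.06 m
Total head H = z + h_f = 30.9 + 15.06 = 45.96 m
P_hyd = ρgQH = 719.0·9.81·0.0324·45.96 = 10.50 kW
P_shaft = P_hyd/η = 10.50/0.86 = 12.21 kW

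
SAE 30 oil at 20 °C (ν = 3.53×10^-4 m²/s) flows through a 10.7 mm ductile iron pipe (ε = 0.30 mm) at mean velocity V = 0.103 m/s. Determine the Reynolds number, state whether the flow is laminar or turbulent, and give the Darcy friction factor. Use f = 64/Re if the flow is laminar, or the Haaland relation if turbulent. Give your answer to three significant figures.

Re ≈ 3.12; laminar; f = 64/Re ≈ 20.5

Re = VD/ν = 0.1030·0.0107/3.53×10^-4 = 3.12
Re < 2300 → laminar → f = 64/Re = 20.50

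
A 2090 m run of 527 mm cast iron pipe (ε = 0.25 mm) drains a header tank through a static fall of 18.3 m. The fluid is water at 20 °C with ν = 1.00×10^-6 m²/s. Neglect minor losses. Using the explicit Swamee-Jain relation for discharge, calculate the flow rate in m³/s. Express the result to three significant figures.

Q ≈ 0.504 m³/s

Swamee-Jain (Type II): Q = -0.965·√(gD⁵h_f/L)·ln[ε/(3.7D) + √(3.17ν²L/(gD³h_f))]
√(gD⁵h_f/L) = √(9.81·0.527⁵·18.3/2090) = 0.05909
ε/(3.7D) = 1.28×10^-4; √(3.17ν²L/(gD³h_f)) = 1.59×10^-5
Q = -0.965·0.05909·ln(1.441×10^-4) = 0.5044 m³/s
Check: V = 2.31 m/s, Re = 1.22×10^6, f = 0.01703, h_f = 18.4 m ≈ 18.3 m ✓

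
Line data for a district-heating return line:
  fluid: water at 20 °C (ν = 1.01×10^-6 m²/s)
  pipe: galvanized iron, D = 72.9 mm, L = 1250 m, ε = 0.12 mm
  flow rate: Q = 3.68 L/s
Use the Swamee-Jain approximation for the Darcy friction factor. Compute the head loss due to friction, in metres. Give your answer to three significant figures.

h_f ≈ 17.2 m

V = 4Q/(πD²) = 4·0.00368/(π·0.0729²) = 0.8817 m/s
Re = VD/ν = 0.8817·0.0729/1.01×10^-6 = 6.36×10^4 → turbulent
ε/D = 0.12/72.9 = 0.00165
Swamee-Jain: f = 0.02529
h_f = f(L/D)V²/(2g) = 0.02529·(1250/0.0729)·0.8817²/(2·9.81) = 17.18 m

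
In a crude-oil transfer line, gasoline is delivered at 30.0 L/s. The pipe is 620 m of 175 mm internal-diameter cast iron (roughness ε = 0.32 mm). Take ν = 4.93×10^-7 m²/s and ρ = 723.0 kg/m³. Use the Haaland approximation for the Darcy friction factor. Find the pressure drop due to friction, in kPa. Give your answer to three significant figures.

V = 4Q/(πD²) = 4·0.0300/(π·0.175²) = 1.247 m/s
Re = VD/ν = 1.247·0.175/4.93×10^-7 = 4.43×10^5 → turbulent
ε/D = 0.32/175 = 0.00183
Haaland: f = 0.02330
h_f = f(L/D)V²/(2g) = 0.02330·(620/0.175)·1.247²/(2·9.81) = 6.546 m
Δp = ρg·h_f = 723.0·9.81·6.546 = 46.43 kPa

Δp ≈ 46.4 kPa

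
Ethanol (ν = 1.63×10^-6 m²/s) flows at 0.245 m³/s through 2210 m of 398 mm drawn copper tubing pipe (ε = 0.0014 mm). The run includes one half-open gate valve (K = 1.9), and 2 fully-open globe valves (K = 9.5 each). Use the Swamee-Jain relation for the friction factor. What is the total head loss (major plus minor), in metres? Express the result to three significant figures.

H_L ≈ 18.7 m

V = 4Q/(πD²) = 1.969 m/s; V²/2g = 0.1977 m
Re = 4.81×10^5, ε/D = 3.52×10^-6 → f = 0.01324 (Swamee-Jain)
Major: h_f = f(L/D)·V²/2g = 0.01324·5553·0.1977 = 14.53 m
Minor: ΣK = 20.9; h_m = ΣK·V²/2g = 4.131 m
Total H_L = 14.53 + 4.131 = 18.66 m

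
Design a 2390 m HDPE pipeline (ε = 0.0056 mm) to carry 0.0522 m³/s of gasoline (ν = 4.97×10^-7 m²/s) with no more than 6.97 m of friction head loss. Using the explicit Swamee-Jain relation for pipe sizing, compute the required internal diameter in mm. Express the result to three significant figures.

Swamee-Jain (Type III): D = 0.66·[ε^1.25·(LQ²/(gh_f))^4.75 + ν·Q^9.4·(L/(gh_f))^5.2]^0.04
LQ²/(gh_f) = 0.09524; L/(gh_f) = 34.95
Term 1 = ε^1.25·(…)^4.75 = 3.84×10^-12; Term 2 = ν·Q^9.4·(…)^5.2 = 4.66×10^-11
D = 0.66·(3.84×10^-12 + 4.66×10^-11)^0.04 = 0.2557 m = 256 mm
Check: V = 1.02 m/s, Re = 5.23×10^5, f = 0.01334, h_f = 6.57 m ≈ 6.97 m ✓

D ≈ 256 mm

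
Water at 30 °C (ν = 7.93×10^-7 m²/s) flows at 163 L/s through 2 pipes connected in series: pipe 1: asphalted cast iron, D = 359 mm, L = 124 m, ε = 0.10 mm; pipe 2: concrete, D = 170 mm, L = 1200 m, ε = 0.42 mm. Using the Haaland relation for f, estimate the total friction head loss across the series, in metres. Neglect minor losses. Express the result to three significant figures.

Pipe 1: V = 1.610 m/s, Re = 7.29×10^5, ε/D = 2.79×10^-4, f = 0.01563, h_1 = f(L/D)V²/2g = 0.7134 m
Pipe 2: V = 7.181 m/s, Re = 1.54×10^6, ε/D = 0.00247, f = 0.02493, h_2 = f(L/D)V²/2g = 462.6 m
Series → Q common, losses add: H = Σh = 463.4 m

H ≈ 463 m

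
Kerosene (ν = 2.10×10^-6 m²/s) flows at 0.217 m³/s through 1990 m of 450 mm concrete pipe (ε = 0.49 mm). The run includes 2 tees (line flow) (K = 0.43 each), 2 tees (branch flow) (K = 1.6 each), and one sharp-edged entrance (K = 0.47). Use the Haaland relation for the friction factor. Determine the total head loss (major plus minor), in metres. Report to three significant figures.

H_L ≈ 9.20 m

V = 4Q/(πD²) = 1.364 m/s; V²/2g = 0.09488 m
Re = 2.92×10^5, ε/D = 0.00109 → f = 0.02091 (Haaland)
Major: h_f = f(L/D)·V²/2g = 0.02091·4422·0.09488 = 8.774 m
Minor: ΣK = 4.53; h_m = ΣK·V²/2g = 0.4298 m
Total H_L = 8.774 + 0.4298 = 9.204 m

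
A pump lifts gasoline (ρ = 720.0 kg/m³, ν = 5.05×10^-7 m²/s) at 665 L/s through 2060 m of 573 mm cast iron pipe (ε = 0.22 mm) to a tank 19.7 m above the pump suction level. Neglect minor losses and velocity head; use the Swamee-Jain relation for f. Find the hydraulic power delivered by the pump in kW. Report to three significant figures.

P_hyd ≈ 184 kW

V = 4Q/(πD²) = 2.579 m/s; Re = 2.93×10^6; ε/D = 3.84×10^-4; f = 0.01603
h_f = f(L/D)V²/2g = 19.54 m
Total head H = z + h_f = 19.7 + 19.54 = 39.24 m
P_hyd = ρgQH = 720.0·9.81·0.665·39.24 = 184.3 kW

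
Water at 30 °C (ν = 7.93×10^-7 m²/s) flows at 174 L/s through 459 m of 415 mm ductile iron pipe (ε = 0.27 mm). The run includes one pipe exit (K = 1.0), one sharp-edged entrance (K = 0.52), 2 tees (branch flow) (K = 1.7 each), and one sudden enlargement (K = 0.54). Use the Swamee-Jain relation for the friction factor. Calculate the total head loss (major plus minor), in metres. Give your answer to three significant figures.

V = 4Q/(πD²) = 1.286 m/s; V²/2g = 0.08434 m
Re = 6.73×10^5, ε/D = 6.51×10^-4 → f = 0.01845 (Swamee-Jain)
Major: h_f = f(L/D)·V²/2g = 0.01845·1106·0.08434 = 1.721 m
Minor: ΣK = 5.46; h_m = ΣK·V²/2g = 0.4605 m
Total H_L = 1.721 + 0.4605 = 2.182 m

H_L ≈ 2.18 m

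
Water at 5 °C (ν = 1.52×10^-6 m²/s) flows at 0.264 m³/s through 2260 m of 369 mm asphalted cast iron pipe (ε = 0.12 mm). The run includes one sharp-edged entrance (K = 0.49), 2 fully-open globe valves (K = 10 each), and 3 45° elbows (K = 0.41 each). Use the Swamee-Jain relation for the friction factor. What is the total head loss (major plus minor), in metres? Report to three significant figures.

H_L ≈ 37.9 m

V = 4Q/(πD²) = 2.469 m/s; V²/2g = 0.3106 m
Re = 5.99×10^5, ε/D = 3.25×10^-4 → f = 0.01638 (Swamee-Jain)
Major: h_f = f(L/D)·V²/2g = 0.01638·6125·0.3106 = 31.17 m
Minor: ΣK = 21.7; h_m = ΣK·V²/2g = 6.747 m
Total H_L = 31.17 + 6.747 = 37.92 m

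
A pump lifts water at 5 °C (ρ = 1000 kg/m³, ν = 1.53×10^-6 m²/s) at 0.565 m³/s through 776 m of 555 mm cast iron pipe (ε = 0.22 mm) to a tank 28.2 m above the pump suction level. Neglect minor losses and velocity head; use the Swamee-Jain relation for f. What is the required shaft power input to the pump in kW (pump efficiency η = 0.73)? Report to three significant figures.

P_shaft ≈ 263 kW

V = 4Q/(πD²) = 2.335 m/s; Re = 8.47×10^5; ε/D = 3.96×10^-4; f = 0.01666
h_f = f(L/D)V²/2g = 6.475 m
Total head H = z + h_f = 28.2 + 6.475 = 34.67 m
P_hyd = ρgQH = 1000·9.81·0.565·34.67 = 192.2 kW
P_shaft = P_hyd/η = 192.2/0.73 = 263.3 kW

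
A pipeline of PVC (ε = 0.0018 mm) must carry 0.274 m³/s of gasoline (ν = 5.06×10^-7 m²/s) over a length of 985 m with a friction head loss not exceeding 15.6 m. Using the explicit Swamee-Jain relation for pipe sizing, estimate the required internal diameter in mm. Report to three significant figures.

D ≈ 335 mm

Swamee-Jain (Type III): D = 0.66·[ε^1.25·(LQ²/(gh_f))^4.75 + ν·Q^9.4·(L/(gh_f))^5.2]^0.04
LQ²/(gh_f) = 0.4832; L/(gh_f) = 6.436
Term 1 = ε^1.25·(…)^4.75 = 2.08×10^-9; Term 2 = ν·Q^9.4·(…)^5.2 = 4.21×10^-8
D = 0.66·(2.08×10^-9 + 4.21×10^-8)^0.04 = 0.3352 m = 335 mm
Check: V = 3.10 m/s, Re = 2.06×10^6, f = 0.01053, h_f = 15.2 m ≈ 15.6 m ✓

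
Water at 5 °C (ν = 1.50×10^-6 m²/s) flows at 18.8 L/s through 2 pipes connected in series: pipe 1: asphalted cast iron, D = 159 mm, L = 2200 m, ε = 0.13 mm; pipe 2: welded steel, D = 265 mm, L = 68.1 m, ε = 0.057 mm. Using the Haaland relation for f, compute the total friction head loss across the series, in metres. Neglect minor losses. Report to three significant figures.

Pipe 1: V = 0.9468 m/s, Re = 1.00×10^5, ε/D = 8.18×10^-4, f = 0.02131, h_1 = f(L/D)V²/2g = 13.47 m
Pipe 2: V = 0.3409 m/s, Re = 6.02×10^4, ε/D = 2.15×10^-4, f = 0.02059, h_2 = f(L/D)V²/2g = 0.03134 m
Series → Q common, losses add: H = Σh = 13.50 m

H ≈ 13.5 m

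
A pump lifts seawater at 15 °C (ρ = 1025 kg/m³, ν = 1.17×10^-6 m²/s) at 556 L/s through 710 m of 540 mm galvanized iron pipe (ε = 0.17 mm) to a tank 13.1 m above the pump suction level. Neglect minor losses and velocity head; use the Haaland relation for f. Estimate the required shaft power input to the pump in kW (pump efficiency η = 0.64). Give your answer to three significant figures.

V = 4Q/(πD²) = 2.428 m/s; Re = 1.12×10^6; ε/D = 3.15×10^-4; f = 0.01567
h_f = f(L/D)V²/2g = 6.190 m
Total head H = z + h_f = 13.1 + 6.190 = 19.29 m
P_hyd = ρgQH = 1025·9.81·0.556·19.29 = 107.8 kW
P_shaft = P_hyd/η = 107.8/0.64 = 168.5 kW

P_shaft ≈ 169 kW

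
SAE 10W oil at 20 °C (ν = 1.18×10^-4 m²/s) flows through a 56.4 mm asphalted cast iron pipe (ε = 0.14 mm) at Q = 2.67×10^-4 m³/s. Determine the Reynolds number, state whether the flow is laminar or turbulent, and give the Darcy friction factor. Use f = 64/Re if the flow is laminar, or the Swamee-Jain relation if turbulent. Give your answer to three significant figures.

V = 4Q/(πD²) = 0.1069 m/s
Re = VD/ν = 0.1069·0.0564/1.18×10^-4 = 51.1
Re < 2300 → laminar → f = 64/Re = 1.253

Re ≈ 51.1; laminar; f = 64/Re ≈ 1.25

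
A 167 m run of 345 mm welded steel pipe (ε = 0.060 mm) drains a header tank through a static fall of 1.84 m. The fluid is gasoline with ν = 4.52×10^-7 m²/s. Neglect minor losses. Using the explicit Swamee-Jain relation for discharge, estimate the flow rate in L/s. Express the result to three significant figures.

Swamee-Jain (Type II): Q = -0.965·√(gD⁵h_f/L)·ln[ε/(3.7D) + √(3.17ν²L/(gD³h_f))]
√(gD⁵h_f/L) = √(9.81·0.345⁵·1.84/167) = 0.02298
ε/(3.7D) = 4.70×10^-5; √(3.17ν²L/(gD³h_f)) = 1.21×10^-5
Q = -0.965·0.02298·ln(5.908×10^-5) = 0.2160 m³/s
Check: V = 2.31 m/s, Re = 1.76×10^6, f = 0.01406, h_f = 1.85 m ≈ 1.84 m ✓

Q ≈ 216 L/s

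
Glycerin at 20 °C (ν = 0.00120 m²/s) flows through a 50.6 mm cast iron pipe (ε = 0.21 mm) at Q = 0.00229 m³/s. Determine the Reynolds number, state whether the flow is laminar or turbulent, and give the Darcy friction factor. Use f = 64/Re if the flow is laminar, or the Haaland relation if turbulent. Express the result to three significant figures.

V = 4Q/(πD²) = 1.139 m/s
Re = VD/ν = 1.139·0.0506/0.00120 = 48.0
Re < 2300 → laminar → f = 64/Re = 1.333

Re ≈ 48.0; laminar; f = 64/Re ≈ 1.33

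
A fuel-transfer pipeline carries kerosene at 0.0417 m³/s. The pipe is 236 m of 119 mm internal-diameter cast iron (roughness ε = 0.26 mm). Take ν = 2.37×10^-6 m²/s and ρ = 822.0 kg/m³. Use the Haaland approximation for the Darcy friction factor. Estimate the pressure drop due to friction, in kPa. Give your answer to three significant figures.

V = 4Q/(πD²) = 4·0.0417/(π·0.119²) = 3.749 m/s
Re = VD/ν = 3.749·0.119/2.37×10^-6 = 1.88×10^5 → turbulent
ε/D = 0.26/119 = 0.00218
Haaland: f = 0.02481
h_f = f(L/D)V²/(2g) = 0.02481·(236/0.119)·3.749²/(2·9.81) = 35.26 m
Δp = ρg·h_f = 822.0·9.81·35.26 = 284.3 kPa

Δp ≈ 284 kPa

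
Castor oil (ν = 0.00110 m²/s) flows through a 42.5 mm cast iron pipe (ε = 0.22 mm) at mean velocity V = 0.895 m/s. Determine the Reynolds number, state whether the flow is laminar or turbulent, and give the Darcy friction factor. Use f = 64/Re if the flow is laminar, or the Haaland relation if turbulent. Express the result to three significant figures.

Re = VD/ν = 0.8950·0.0425/0.00110 = 34.6
Re < 2300 → laminar → f = 64/Re = 1.851

Re ≈ 34.6; laminar; f = 64/Re ≈ 1.85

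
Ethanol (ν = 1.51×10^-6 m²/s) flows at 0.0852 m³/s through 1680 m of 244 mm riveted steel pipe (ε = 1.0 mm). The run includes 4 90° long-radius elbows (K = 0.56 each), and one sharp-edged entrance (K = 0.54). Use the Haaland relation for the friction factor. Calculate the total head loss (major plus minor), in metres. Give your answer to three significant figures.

H_L ≈ 34.3 m

V = 4Q/(πD²) = 1.822 m/s; V²/2g = 0.1692 m
Re = 2.94×10^5, ε/D = 0.00410 → f = 0.02901 (Haaland)
Major: h_f = f(L/D)·V²/2g = 0.02901·6885·0.1692 = 33.80 m
Minor: ΣK = 2.78; h_m = ΣK·V²/2g = 0.4704 m
Total H_L = 33.80 + 0.4704 = 34.27 m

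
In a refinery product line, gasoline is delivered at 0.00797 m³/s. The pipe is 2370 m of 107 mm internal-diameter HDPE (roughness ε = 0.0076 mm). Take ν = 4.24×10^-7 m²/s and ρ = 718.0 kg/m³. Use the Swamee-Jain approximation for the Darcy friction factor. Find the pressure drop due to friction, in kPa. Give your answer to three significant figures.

V = 4Q/(πD²) = 4·0.00797/(π·0.107²) = 0.8863 m/s
Re = VD/ν = 0.8863·0.107/4.24×10^-7 = 2.24×10^5 → turbulent
ε/D = 0.0076/107 = 7.10×10^-5
Swamee-Jain: f = 0.01586
h_f = f(L/D)V²/(2g) = 0.01586·(2370/0.107)·0.8863²/(2·9.81) = 14.07 m
Δp = ρg·h_f = 718.0·9.81·14.07 = 99.09 kPa

Δp ≈ 99.1 kPa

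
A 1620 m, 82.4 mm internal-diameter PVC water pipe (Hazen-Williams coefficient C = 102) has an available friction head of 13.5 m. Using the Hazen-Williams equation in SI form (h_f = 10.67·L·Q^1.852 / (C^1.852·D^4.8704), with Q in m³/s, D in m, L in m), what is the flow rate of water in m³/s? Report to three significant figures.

Rearranging: Q = [h_f·C^1.852·D^4.8704 / (10.67·L)]^(1/1.852)
Q = [13.5·102^1.852·0.0824^4.8704 / (10.67·1620)]^0.540 = 0.003019 m³/s

Q ≈ 0.00302 m³/s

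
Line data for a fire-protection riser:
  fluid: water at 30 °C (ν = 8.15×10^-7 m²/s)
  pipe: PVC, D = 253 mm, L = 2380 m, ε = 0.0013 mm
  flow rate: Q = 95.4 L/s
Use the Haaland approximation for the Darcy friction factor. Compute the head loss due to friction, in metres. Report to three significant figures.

V = 4Q/(πD²) = 4·0.0954/(π·0.253²) = 1.898 m/s
Re = VD/ν = 1.898·0.253/8.15×10^-7 = 5.89×10^5 → turbulent
ε/D = 0.0013/253 = 5.14×10^-6
Haaland: f = 0.01275
h_f = f(L/D)V²/(2g) = 0.01275·(2380/0.253)·1.898²/(2·9.81) = 22.02 m

h_f ≈ 22.0 m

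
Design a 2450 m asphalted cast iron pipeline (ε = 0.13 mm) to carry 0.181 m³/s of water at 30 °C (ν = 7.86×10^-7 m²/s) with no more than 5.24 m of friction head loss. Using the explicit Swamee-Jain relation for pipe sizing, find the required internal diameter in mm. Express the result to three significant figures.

D ≈ 465 mm

Swamee-Jain (Type III): D = 0.66·[ε^1.25·(LQ²/(gh_f))^4.75 + ν·Q^9.4·(L/(gh_f))^5.2]^0.04
LQ²/(gh_f) = 1.561; L/(gh_f) = 47.66
Term 1 = ε^1.25·(…)^4.75 = 1.15×10^-4; Term 2 = ν·Q^9.4·(…)^5.2 = 4.41×10^-5
D = 0.66·(1.15×10^-4 + 4.41×10^-5)^0.04 = 0.4652 m = 465 mm
Check: V = 1.06 m/s, Re = 6.30×10^5, f = 0.01596, h_f = 4.86 m ≈ 5.24 m ✓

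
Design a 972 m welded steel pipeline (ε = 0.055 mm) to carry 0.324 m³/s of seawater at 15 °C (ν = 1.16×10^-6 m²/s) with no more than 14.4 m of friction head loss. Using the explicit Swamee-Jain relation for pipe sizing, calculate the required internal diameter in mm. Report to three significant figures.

Swamee-Jain (Type III): D = 0.66·[ε^1.25·(LQ²/(gh_f))^4.75 + ν·Q^9.4·(L/(gh_f))^5.2]^0.04
LQ²/(gh_f) = 0.7223; L/(gh_f) = 6.881
Term 1 = ε^1.25·(…)^4.75 = 1.01×10^-6; Term 2 = ν·Q^9.4·(…)^5.2 = 6.60×10^-7
D = 0.66·(1.01×10^-6 + 6.60×10^-7)^0.04 = 0.3877 m = 388 mm
Check: V = 2.75 m/s, Re = 9.17×10^5, f = 0.01417, h_f = 13.6 m ≈ 14.4 m ✓

D ≈ 388 mm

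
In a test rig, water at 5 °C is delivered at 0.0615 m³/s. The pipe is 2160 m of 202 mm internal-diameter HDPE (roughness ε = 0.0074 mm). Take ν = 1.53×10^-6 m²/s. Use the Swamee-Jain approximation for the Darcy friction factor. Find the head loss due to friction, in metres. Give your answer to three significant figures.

V = 4Q/(πD²) = 4·0.0615/(π·0.202²) = 1.919 m/s
Re = VD/ν = 1.919·0.202/1.53×10^-6 = 2.53×10^5 → turbulent
ε/D = 0.0074/202 = 3.66×10^-5
Swamee-Jain: f = 0.01522
h_f = f(L/D)V²/(2g) = 0.01522·(2160/0.202)·1.919²/(2·9.81) = 30.55 m

h_f ≈ 30.5 m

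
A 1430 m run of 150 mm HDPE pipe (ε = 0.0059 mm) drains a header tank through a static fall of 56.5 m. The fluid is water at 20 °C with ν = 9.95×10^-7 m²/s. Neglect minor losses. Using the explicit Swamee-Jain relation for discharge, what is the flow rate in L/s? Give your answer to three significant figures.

Swamee-Jain (Type II): Q = -0.965·√(gD⁵h_f/L)·ln[ε/(3.7D) + √(3.17ν²L/(gD³h_f))]
√(gD⁵h_f/L) = √(9.81·0.150⁵·56.5/1430) = 0.005425
ε/(3.7D) = 1.06×10^-5; √(3.17ν²L/(gD³h_f)) = 4.90×10^-5
Q = -0.965·0.005425·ln(5.961×10^-5) = 0.05093 m³/s
Check: V = 2.88 m/s, Re = 4.34×10^5, f = 0.01398, h_f = 56.4 m ≈ 56.5 m ✓

Q ≈ 50.9 L/s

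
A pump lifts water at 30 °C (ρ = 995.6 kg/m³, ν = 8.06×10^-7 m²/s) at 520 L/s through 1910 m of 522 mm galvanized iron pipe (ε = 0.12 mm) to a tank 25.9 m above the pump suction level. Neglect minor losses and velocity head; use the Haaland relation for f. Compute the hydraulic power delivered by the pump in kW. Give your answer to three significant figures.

V = 4Q/(πD²) = 2.430 m/s; Re = 1.57×10^6; ε/D = 2.30×10^-4; f = 0.01466
h_f = f(L/D)V²/2g = 16.14 m
Total head H = z + h_f = 25.9 + 16.14 = 42.04 m
P_hyd = ρgQH = 995.6·9.81·0.520·42.04 = 213.5 kW

P_hyd ≈ 214 kW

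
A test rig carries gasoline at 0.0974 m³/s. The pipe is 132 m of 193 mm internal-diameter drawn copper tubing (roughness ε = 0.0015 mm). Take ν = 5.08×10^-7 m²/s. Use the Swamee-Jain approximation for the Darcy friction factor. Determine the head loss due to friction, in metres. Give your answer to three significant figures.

V = 4Q/(πD²) = 4·0.0974/(π·0.193²) = 3.329 m/s
Re = VD/ν = 3.329·0.193/5.08×10^-7 = 1.26×10^6 → turbulent
ε/D = 0.0015/193 = 7.77×10^-6
Swamee-Jain: f = 0.01138
h_f = f(L/D)V²/(2g) = 0.01138·(132/0.193)·3.329²/(2·9.81) = 4.399 m

h_f ≈ 4.40 m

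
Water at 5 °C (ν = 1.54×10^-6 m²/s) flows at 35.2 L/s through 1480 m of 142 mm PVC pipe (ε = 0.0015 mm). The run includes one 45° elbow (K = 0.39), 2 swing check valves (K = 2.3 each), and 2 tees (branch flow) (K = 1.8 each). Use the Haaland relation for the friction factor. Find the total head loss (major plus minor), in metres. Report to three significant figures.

H_L ≈ 42.8 m

V = 4Q/(πD²) = 2.223 m/s; V²/2g = 0.2518 m
Re = 2.05×10^5, ε/D = 1.06×10^-5 → f = 0.01549 (Haaland)
Major: h_f = f(L/D)·V²/2g = 0.01549·10423·0.2518 = 40.65 m
Minor: ΣK = 8.59; h_m = ΣK·V²/2g = 2.163 m
Total H_L = 40.65 + 2.163 = 42.81 m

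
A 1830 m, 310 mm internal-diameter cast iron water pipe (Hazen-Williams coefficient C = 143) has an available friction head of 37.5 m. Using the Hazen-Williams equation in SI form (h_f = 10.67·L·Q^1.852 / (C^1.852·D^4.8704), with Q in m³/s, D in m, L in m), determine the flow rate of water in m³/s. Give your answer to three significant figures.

Rearranging: Q = [h_f·C^1.852·D^4.8704 / (10.67·L)]^(1/1.852)
Q = [37.5·143^1.852·0.310^4.8704 / (10.67·1830)]^0.540 = 0.2243 m³/s

Q ≈ 0.224 m³/s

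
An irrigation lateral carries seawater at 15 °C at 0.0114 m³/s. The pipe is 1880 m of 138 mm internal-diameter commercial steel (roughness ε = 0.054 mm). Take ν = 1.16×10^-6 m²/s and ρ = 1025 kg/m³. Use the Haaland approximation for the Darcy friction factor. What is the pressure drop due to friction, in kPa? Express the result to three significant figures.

V = 4Q/(πD²) = 4·0.0114/(π·0.138²) = 0.7622 m/s
Re = VD/ν = 0.7622·0.138/1.16×10^-6 = 9.07×10^4 → turbulent
ε/D = 0.054/138 = 3.91×10^-4
Haaland: f = 0.01988
h_f = f(L/D)V²/(2g) = 0.01988·(1880/0.138)·0.7622²/(2·9.81) = 8.018 m
Δp = ρg·h_f = 1025·9.81·8.018 = 80.63 kPa

Δp ≈ 80.6 kPa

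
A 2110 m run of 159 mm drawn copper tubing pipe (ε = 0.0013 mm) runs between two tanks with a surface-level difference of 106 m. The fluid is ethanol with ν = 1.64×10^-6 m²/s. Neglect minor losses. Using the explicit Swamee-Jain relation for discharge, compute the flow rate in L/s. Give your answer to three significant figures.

Swamee-Jain (Type II): Q = -0.965·√(gD⁵h_f/L)·ln[ε/(3.7D) + √(3.17ν²L/(gD³h_f))]
√(gD⁵h_f/L) = √(9.81·0.159⁵·106/2110) = 0.007077
ε/(3.7D) = 2.21×10^-6; √(3.17ν²L/(gD³h_f)) = 6.56×10^-5
Q = -0.965·0.007077·ln(6.781×10^-5) = 0.06555 m³/s
Check: V = 3.30 m/s, Re = 3.20×10^5, f = 0.01430, h_f = 105 m ≈ 106 m ✓

Q ≈ 65.6 L/s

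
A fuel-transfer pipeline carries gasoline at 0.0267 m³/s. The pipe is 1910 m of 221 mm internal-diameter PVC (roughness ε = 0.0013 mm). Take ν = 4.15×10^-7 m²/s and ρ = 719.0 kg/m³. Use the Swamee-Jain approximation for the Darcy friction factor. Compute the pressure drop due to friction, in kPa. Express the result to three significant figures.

Δp ≈ 20.9 kPa

V = 4Q/(πD²) = 4·0.0267/(π·0.221²) = 0.6960 m/s
Re = VD/ν = 0.6960·0.221/4.15×10^-7 = 3.71×10^5 → turbulent
ε/D = 0.0013/221 = 5.88×10^-6
Swamee-Jain: f = 0.01390
h_f = f(L/D)V²/(2g) = 0.01390·(1910/0.221)·0.6960²/(2·9.81) = 2.966 m
Δp = ρg·h_f = 719.0·9.81·2.966 = 20.92 kPa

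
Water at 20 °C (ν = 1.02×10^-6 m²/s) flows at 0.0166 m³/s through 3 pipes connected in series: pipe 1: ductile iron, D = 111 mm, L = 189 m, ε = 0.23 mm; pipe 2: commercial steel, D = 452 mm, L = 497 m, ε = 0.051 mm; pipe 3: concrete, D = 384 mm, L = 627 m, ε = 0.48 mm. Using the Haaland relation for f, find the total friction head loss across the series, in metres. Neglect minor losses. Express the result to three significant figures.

Pipe 1: V = 1.715 m/s, Re = 1.87×10^5, ε/D = 0.00207, f = 0.02451, h_1 = f(L/D)V²/2g = 6.259 m
Pipe 2: V = 0.1035 m/s, Re = 4.58×10^4, ε/D = 1.13×10^-4, f = 0.02143, h_2 = f(L/D)V²/2g = 0.01285 m
Pipe 3: V = 0.1433 m/s, Re = 5.40×10^4, ε/D = 0.00125, f = 0.02419, h_3 = f(L/D)V²/2g = 0.04137 m
Series → Q common, losses add: H = Σh = 6.313 m

H ≈ 6.31 m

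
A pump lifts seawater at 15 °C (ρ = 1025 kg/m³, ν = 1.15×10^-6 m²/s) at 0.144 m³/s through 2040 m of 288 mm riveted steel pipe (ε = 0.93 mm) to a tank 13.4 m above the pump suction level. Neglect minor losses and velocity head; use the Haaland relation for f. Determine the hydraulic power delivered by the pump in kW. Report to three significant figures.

V = 4Q/(πD²) = 2.210 m/s; Re = 5.54×10^5; ε/D = 0.00323; f = 0.02698
h_f = f(L/D)V²/2g = 47.59 m
Total head H = z + h_f = 13.4 + 47.59 = 60.99 m
P_hyd = ρgQH = 1025·9.81·0.144·60.99 = 88.31 kW

P_hyd ≈ 88.3 kW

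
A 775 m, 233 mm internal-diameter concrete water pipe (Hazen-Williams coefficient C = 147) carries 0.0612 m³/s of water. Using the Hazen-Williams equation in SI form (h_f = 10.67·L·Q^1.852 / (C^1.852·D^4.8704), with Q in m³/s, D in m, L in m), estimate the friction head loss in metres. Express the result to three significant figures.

h_f ≈ 5.47 m

h_f = 10.67·775·0.0612^1.852 / (147^1.852·0.233^4.8704) = 5.469 m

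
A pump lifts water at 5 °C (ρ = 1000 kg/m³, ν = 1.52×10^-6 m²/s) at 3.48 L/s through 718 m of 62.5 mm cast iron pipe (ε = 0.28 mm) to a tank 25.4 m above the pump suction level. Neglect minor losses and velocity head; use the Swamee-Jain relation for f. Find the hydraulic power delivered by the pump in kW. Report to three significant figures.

P_hyd ≈ 1.69 kW

V = 4Q/(πD²) = 1.134 m/s; Re = 4.66×10^4; ε/D = 0.00448; f = 0.03180
h_f = f(L/D)V²/2g = 23.96 m
Total head H = z + h_f = 25.4 + 23.96 = 49.36 m
P_hyd = ρgQH = 1000·9.81·0.00348·49.36 = 1.685 kW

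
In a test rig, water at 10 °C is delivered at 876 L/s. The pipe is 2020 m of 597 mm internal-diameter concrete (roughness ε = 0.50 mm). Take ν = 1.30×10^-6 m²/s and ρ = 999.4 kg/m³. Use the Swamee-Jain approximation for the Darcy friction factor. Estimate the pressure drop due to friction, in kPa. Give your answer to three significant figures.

V = 4Q/(πD²) = 4·0.876/(π·0.597²) = 3.129 m/s
Re = VD/ν = 3.129·0.597/1.30×10^-6 = 1.44×10^6 → turbulent
ε/D = 0.50/597 = 8.38×10^-4
Swamee-Jain: f = 0.01913
h_f = f(L/D)V²/(2g) = 0.01913·(2020/0.597)·3.129²/(2·9.81) = 32.32 m
Δp = ρg·h_f = 999.4·9.81·32.32 = 316.8 kPa

Δp ≈ 317 kPa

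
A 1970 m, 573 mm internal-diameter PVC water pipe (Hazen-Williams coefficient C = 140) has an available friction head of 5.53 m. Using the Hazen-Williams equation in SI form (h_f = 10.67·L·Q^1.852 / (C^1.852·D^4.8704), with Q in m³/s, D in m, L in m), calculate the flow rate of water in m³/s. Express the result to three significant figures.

Q ≈ 0.378 m³/s

Rearranging: Q = [h_f·C^1.852·D^4.8704 / (10.67·L)]^(1/1.852)
Q = [5.53·140^1.852·0.573^4.8704 / (10.67·1970)]^0.540 = 0.3777 m³/s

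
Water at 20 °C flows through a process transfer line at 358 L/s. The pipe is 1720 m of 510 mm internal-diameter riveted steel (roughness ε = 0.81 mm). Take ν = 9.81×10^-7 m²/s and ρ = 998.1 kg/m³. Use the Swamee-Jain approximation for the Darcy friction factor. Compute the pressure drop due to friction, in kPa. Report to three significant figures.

Δp ≈ 116 kPa

V = 4Q/(πD²) = 4·0.358/(π·0.510²) = 1.752 m/s
Re = VD/ν = 1.752·0.510/9.81×10^-7 = 9.11×10^5 → turbulent
ε/D = 0.81/510 = 0.00159
Swamee-Jain: f = 0.02237
h_f = f(L/D)V²/(2g) = 0.02237·(1720/0.510)·1.752²/(2·9.81) = 11.81 m
Δp = ρg·h_f = 998.1·9.81·11.81 = 115.6 kPa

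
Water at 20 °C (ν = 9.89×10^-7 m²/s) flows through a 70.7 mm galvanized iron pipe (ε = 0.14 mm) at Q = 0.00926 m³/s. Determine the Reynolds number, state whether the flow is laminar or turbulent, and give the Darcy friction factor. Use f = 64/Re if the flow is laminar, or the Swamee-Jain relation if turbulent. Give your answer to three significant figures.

Re ≈ 1.69×10^5; turbulent; f ≈ 0.0246

V = 4Q/(πD²) = 2.359 m/s
Re = VD/ν = 2.359·0.0707/9.89×10^-7 = 1.69×10^5
Re > 4000 → turbulent; ε/D = 0.00198
Swamee-Jain: f = 0.02460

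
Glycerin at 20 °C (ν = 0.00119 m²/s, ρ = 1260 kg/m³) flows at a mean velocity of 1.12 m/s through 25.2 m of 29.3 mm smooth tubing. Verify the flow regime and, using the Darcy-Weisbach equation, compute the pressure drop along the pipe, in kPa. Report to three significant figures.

Δp ≈ 1580 kPa

Re = VD/ν = 1.12·0.02930/0.00119 = 27.6 → laminar (Re < 2300)
f = 64/Re = 2.321
h_f = f(L/D)V²/(2g) = 2.321·(25.2/0.02930)·1.12²/(2·9.81) = 127.6 m
Δp = ρg·h_f = 1260·9.81·127.6 = 1577 kPa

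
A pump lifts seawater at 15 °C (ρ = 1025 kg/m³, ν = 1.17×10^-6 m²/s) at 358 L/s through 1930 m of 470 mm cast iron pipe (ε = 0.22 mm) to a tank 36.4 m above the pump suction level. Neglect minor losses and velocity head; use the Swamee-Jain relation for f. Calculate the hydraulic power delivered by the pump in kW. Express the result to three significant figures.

V = 4Q/(πD²) = 2.063 m/s; Re = 8.29×10^5; ε/D = 4.68×10^-4; f = 0.01719
h_f = f(L/D)V²/2g = 15.32 m
Total head H = z + h_f = 36.4 + 15.32 = 51.72 m
P_hyd = ρgQH = 1025·9.81·0.358·51.72 = 186.2 kW

P_hyd ≈ 186 kW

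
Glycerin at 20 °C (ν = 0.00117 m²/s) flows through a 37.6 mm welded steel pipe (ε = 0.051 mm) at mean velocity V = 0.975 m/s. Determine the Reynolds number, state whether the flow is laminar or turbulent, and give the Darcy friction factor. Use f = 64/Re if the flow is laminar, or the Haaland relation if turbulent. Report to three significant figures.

Re = VD/ν = 0.9750·0.0376/0.00117 = 31.3
Re < 2300 → laminar → f = 64/Re = 2.043

Re ≈ 31.3; laminar; f = 64/Re ≈ 2.04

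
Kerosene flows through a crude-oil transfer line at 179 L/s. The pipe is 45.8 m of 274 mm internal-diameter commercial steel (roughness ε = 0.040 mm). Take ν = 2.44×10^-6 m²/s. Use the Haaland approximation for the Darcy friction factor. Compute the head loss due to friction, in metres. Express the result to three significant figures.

V = 4Q/(πD²) = 4·0.179/(π·0.274²) = 3.036 m/s
Re = VD/ν = 3.036·0.274/2.44×10^-6 = 3.41×10^5 → turbulent
ε/D = 0.040/274 = 1.46×10^-4
Haaland: f = 0.01538
h_f = f(L/D)V²/(2g) = 0.01538·(45.8/0.274)·3.036²/(2·9.81) = 1.208 m

h_f ≈ 1.21 m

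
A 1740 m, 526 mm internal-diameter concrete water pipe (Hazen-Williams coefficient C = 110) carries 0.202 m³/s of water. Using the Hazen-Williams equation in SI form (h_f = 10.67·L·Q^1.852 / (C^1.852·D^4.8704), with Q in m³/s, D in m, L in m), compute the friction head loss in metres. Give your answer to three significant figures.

h_f = 10.67·1740·0.202^1.852 / (110^1.852·0.526^4.8704) = 3.635 m

h_f ≈ 3.63 m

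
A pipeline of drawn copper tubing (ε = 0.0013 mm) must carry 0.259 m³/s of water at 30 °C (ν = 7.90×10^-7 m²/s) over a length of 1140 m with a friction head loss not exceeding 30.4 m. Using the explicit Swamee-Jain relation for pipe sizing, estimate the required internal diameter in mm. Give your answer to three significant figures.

Swamee-Jain (Type III): D = 0.66·[ε^1.25·(LQ²/(gh_f))^4.75 + ν·Q^9.4·(L/(gh_f))^5.2]^0.04
LQ²/(gh_f) = 0.2564; L/(gh_f) = 3.823
Term 1 = ε^1.25·(…)^4.75 = 6.84×10^-11; Term 2 = ν·Q^9.4·(…)^5.2 = 2.58×10^-9
D = 0.66·(6.84×10^-11 + 2.58×10^-9)^0.04 = 0.2995 m = 300 mm
Check: V = 3.68 m/s, Re = 1.39×10^6, f = 0.01112, h_f = 29.1 m ≈ 30.4 m ✓

D ≈ 300 mm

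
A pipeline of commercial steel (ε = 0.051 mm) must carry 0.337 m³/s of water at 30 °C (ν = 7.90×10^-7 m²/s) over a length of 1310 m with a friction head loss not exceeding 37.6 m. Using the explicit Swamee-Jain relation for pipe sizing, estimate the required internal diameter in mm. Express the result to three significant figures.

Swamee-Jain (Type III): D = 0.66·[ε^1.25·(LQ²/(gh_f))^4.75 + ν·Q^9.4·(L/(gh_f))^5.2]^0.04
LQ²/(gh_f) = 0.4033; L/(gh_f) = 3.552
Term 1 = ε^1.25·(…)^4.75 = 5.77×10^-8; Term 2 = ν·Q^9.4·(…)^5.2 = 2.09×10^-8
D = 0.66·(5.77×10^-8 + 2.09×10^-8)^0.04 = 0.3431 m = 343 mm
Check: V = 3.65 m/s, Re = 1.58×10^6, f = 0.01379, h_f = 35.7 m ≈ 37.6 m ✓

D ≈ 343 mm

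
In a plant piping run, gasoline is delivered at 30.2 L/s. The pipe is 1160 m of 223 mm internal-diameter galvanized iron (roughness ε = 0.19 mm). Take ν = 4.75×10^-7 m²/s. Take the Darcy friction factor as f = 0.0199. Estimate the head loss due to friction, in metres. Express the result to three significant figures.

V = 4Q/(πD²) = 4·0.0302/(π·0.223²) = 0.7732 m/s
h_f = f(L/D)V²/(2g) = 0.01990·(1160/0.223)·0.7732²/(2·9.81) = 3.154 m

h_f ≈ 3.15 m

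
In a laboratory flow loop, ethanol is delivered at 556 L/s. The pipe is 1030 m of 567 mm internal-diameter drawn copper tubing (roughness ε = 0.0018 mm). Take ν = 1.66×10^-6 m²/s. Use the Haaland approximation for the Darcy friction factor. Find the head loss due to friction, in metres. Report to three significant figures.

h_f ≈ 5.48 m

V = 4Q/(πD²) = 4·0.556/(π·0.567²) = 2.202 m/s
Re = VD/ν = 2.202·0.567/1.66×10^-6 = 7.52×10^5 → turbulent
ε/D = 0.0018/567 = 3.17×10^-6
Haaland: f = 0.01220
h_f = f(L/D)V²/(2g) = 0.01220·(1030/0.567)·2.202²/(2·9.81) = 5.479 m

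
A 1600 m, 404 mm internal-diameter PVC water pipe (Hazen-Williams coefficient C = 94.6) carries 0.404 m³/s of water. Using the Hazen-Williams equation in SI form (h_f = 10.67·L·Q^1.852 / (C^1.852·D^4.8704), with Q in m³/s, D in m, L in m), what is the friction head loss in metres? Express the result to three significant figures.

h_f ≈ 57.7 m

h_f = 10.67·1600·0.404^1.852 / (94.6^1.852·0.404^4.8704) = 57.68 m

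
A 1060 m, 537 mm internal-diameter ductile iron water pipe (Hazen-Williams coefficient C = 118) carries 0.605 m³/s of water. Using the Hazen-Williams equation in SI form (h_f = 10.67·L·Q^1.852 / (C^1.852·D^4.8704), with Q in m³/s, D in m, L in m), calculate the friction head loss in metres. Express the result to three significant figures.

h_f = 10.67·1060·0.605^1.852 / (118^1.852·0.537^4.8704) = 13.41 m

h_f ≈ 13.4 m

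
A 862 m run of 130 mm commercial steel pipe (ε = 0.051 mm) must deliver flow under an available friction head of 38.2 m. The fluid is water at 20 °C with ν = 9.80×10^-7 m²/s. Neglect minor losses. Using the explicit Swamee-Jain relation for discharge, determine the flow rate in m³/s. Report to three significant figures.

Swamee-Jain (Type II): Q = -0.965·√(gD⁵h_f/L)·ln[ε/(3.7D) + √(3.17ν²L/(gD³h_f))]
√(gD⁵h_f/L) = √(9.81·0.130⁵·38.2/862) = 0.004018
ε/(3.7D) = 1.06×10^-4; √(3.17ν²L/(gD³h_f)) = 5.65×10^-5
Q = -0.965·0.004018·ln(1.625×10^-4) = 0.03383 m³/s
Check: V = 2.55 m/s, Re = 3.38×10^5, f = 0.01751, h_f = 38.4 m ≈ 38.2 m ✓

Q ≈ 0.0338 m³/s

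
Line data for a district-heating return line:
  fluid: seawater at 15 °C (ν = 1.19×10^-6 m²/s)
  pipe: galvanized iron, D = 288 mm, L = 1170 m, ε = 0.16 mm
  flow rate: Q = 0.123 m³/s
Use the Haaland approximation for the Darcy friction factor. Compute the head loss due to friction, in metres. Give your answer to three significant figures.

V = 4Q/(πD²) = 4·0.123/(π·0.288²) = 1.888 m/s
Re = VD/ν = 1.888·0.288/1.19×10^-6 = 4.57×10^5 → turbulent
ε/D = 0.16/288 = 5.56×10^-4
Haaland: f = 0.01799
h_f = f(L/D)V²/(2g) = 0.01799·(1170/0.288)·1.888²/(2·9.81) = 13.28 m

h_f ≈ 13.3 m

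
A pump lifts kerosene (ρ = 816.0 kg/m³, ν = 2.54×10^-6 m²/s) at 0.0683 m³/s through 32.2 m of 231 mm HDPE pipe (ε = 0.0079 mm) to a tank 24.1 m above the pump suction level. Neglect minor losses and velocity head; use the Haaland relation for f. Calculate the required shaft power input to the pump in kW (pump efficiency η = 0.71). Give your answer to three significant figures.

P_shaft ≈ 18.8 kW

V = 4Q/(πD²) = 1.630 m/s; Re = 1.48×10^5; ε/D = 3.42×10^-5; f = 0.01663
h_f = f(L/D)V²/2g = 0.3137 m
Total head H = z + h_f = 24.1 + 0.3137 = 24.41 m
P_hyd = ρgQH = 816.0·9.81·0.0683·24.41 = 13.35 kW
P_shaft = P_hyd/η = 13.35/0.71 = 18.80 kW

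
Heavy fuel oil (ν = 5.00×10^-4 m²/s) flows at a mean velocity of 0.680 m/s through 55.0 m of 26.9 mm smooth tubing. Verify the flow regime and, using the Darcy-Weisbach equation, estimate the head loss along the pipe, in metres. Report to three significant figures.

h_f ≈ 84.3 m

Re = VD/ν = 0.680·0.02690/5.00×10^-4 = 36.6 → laminar (Re < 2300)
f = 64/Re = 1.749
h_f = f(L/D)V²/(2g) = 1.749·(55.0/0.02690)·0.680²/(2·9.81) = 84.30 m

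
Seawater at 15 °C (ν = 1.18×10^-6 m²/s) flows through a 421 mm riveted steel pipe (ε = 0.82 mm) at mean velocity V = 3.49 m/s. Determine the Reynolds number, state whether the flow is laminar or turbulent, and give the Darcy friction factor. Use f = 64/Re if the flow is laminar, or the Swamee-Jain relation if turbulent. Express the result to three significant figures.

Re = VD/ν = 3.490·0.421/1.18×10^-6 = 1.25×10^6
Re > 4000 → turbulent; ε/D = 0.00195
Swamee-Jain: f = 0.02347

Re ≈ 1.25×10^6; turbulent; f ≈ 0.0235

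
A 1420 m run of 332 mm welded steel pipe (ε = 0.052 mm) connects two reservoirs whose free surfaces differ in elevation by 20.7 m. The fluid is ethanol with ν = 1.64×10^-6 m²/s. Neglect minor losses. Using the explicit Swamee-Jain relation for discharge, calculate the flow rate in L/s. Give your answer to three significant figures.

Q ≈ 218 L/s

Swamee-Jain (Type II): Q = -0.965·√(gD⁵h_f/L)·ln[ε/(3.7D) + √(3.17ν²L/(gD³h_f))]
√(gD⁵h_f/L) = √(9.81·0.332⁵·20.7/1420) = 0.02402
ε/(3.7D) = 4.23×10^-5; √(3.17ν²L/(gD³h_f)) = 4.04×10^-5
Q = -0.965·0.02402·ln(8.270×10^-5) = 0.2179 m³/s
Check: V = 2.52 m/s, Re = 5.09×10^5, f = 0.01506, h_f = 20.8 m ≈ 20.7 m ✓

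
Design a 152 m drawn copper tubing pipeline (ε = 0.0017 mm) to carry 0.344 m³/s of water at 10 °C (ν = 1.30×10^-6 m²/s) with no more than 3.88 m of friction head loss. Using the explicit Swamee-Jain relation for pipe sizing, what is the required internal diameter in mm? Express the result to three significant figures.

D ≈ 343 mm

Swamee-Jain (Type III): D = 0.66·[ε^1.25·(LQ²/(gh_f))^4.75 + ν·Q^9.4·(L/(gh_f))^5.2]^0.04
LQ²/(gh_f) = 0.4726; L/(gh_f) = 3.993
Term 1 = ε^1.25·(…)^4.75 = 1.74×10^-9; Term 2 = ν·Q^9.4·(…)^5.2 = 7.67×10^-8
D = 0.66·(1.74×10^-9 + 7.67×10^-8)^0.04 = 0.3430 m = 343 mm
Check: V = 3.72 m/s, Re = 9.82×10^5, f = 0.01176, h_f = 3.68 m ≈ 3.88 m ✓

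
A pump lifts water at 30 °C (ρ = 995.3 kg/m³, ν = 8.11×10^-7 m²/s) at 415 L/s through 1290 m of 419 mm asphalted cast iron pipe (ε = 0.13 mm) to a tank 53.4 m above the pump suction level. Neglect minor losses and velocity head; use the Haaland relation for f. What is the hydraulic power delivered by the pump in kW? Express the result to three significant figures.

V = 4Q/(πD²) = 3.010 m/s; Re = 1.55×10^6; ε/D = 3.10×10^-4; f = 0.01548
h_f = f(L/D)V²/2g = 22.01 m
Total head H = z + h_f = 53.4 + 22.01 = 75.41 m
P_hyd = ρgQH = 995.3·9.81·0.415·75.41 = 305.6 kW

P_hyd ≈ 306 kW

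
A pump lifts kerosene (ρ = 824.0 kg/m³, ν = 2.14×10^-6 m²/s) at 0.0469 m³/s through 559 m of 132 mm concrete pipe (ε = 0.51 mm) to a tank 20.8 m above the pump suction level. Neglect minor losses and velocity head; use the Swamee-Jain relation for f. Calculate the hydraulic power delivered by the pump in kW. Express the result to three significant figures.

V = 4Q/(πD²) = 3.427 m/s; Re = 2.11×10^5; ε/D = 0.00386; f = 0.02884
h_f = f(L/D)V²/2g = 73.11 m
Total head H = z + h_f = 20.8 + 73.11 = 93.91 m
P_hyd = ρgQH = 824.0·9.81·0.0469·93.91 = 35.60 kW

P_hyd ≈ 35.6 kW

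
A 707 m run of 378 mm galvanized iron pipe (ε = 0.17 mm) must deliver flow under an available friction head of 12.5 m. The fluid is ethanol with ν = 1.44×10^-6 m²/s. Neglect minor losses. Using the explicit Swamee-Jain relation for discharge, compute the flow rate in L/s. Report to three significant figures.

Q ≈ 311 L/s

Swamee-Jain (Type II): Q = -0.965·√(gD⁵h_f/L)·ln[ε/(3.7D) + √(3.17ν²L/(gD³h_f))]
√(gD⁵h_f/L) = √(9.81·0.378⁵·12.5/707) = 0.03659
ε/(3.7D) = 1.22×10^-4; √(3.17ν²L/(gD³h_f)) = 2.65×10^-5
Q = -0.965·0.03659·ln(1.480×10^-4) = 0.3113 m³/s
Check: V = 2.77 m/s, Re = 7.28×10^5, f = 0.01715, h_f = 12.6 m ≈ 12.5 m ✓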